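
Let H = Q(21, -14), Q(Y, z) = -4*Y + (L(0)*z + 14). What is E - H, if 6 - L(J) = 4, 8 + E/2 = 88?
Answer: 258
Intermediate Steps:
E = 160 (E = -16 + 2*88 = -16 + 176 = 160)
L(J) = 2 (L(J) = 6 - 1*4 = 6 - 4 = 2)
Q(Y, z) = 14 - 4*Y + 2*z (Q(Y, z) = -4*Y + (2*z + 14) = -4*Y + (14 + 2*z) = 14 - 4*Y + 2*z)
H = -98 (H = 14 - 4*21 + 2*(-14) = 14 - 84 - 28 = -98)
E - H = 160 - 1*(-98) = 160 + 98 = 258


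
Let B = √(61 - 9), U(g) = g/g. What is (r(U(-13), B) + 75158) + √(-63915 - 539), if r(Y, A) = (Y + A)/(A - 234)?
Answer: 158132421/2104 - 235*√13/27352 + I*√64454 ≈ 75158.0 + 253.88*I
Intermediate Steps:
U(g) = 1
B = 2*√13 (B = √52 = 2*√13 ≈ 7.2111)
r(Y, A) = (A + Y)/(-234 + A)
(r(U(-13), B) + 75158) + √(-63915 - 539) = ((2*√13 + 1)/(-234 + 2*√13) + 75158) + √(-63915 - 539) = ((1 + 2*√13)/(-234 + 2*√13) + 75158) + √(-64454) = (75158 + (1 + 2*√13)/(-234 + 2*√13)) + I*√64454 = 75158 + I*√64454 + (1 + 2*√13)/(-234 + 2*√13)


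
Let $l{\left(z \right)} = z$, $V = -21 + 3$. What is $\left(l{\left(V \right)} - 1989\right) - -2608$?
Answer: $601$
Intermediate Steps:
$V = -18$
$\left(l{\left(V \right)} - 1989\right) - -2608 = \left(-18 - 1989\right) - -2608 = -2007 + 2608 = 601$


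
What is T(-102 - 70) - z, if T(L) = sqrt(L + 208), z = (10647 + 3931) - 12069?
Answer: -2503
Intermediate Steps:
z = 2509 (z = 14578 - 12069 = 2509)
T(L) = sqrt(208 + L)
T(-102 - 70) - z = sqrt(208 + (-102 - 70)) - 1*2509 = sqrt(208 - 172) - 2509 = sqrt(36) - 2509 = 6 - 2509 = -2503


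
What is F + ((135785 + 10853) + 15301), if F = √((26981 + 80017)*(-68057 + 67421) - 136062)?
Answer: 161939 + 3*I*√7576310 ≈ 1.6194e+5 + 8257.5*I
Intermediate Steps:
F = 3*I*√7576310 (F = √(106998*(-636) - 136062) = √(-68050728 - 136062) = √(-68186790) = 3*I*√7576310 ≈ 8257.5*I)
F + ((135785 + 10853) + 15301) = 3*I*√7576310 + ((135785 + 10853) + 15301) = 3*I*√7576310 + (146638 + 15301) = 3*I*√7576310 + 161939 = 161939 + 3*I*√7576310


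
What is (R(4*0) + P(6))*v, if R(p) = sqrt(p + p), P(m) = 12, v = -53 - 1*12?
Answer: -780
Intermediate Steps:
v = -65 (v = -53 - 12 = -65)
R(p) = sqrt(2)*sqrt(p) (R(p) = sqrt(2*p) = sqrt(2)*sqrt(p))
(R(4*0) + P(6))*v = (sqrt(2)*sqrt(4*0) + 12)*(-65) = (sqrt(2)*sqrt(0) + 12)*(-65) = (sqrt(2)*0 + 12)*(-65) = (0 + 12)*(-65) = 12*(-65) = -780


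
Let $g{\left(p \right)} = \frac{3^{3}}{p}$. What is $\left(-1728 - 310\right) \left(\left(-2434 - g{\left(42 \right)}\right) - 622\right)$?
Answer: $\frac{43606067}{7} \approx 6.2294 \cdot 10^{6}$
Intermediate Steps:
$g{\left(p \right)} = \frac{27}{p}$
$\left(-1728 - 310\right) \left(\left(-2434 - g{\left(42 \right)}\right) - 622\right) = \left(-1728 - 310\right) \left(\left(-2434 - \frac{27}{42}\right) - 622\right) = - 2038 \left(\left(-2434 - 27 \cdot \frac{1}{42}\right) - 622\right) = - 2038 \left(\left(-2434 - \frac{9}{14}\right) - 622\right) = - 2038 \left(- \frac{34085}{14} - 622\right) = \left(-2038\right) \left(- \frac{42793}{14}\right) = \frac{43606067}{7}$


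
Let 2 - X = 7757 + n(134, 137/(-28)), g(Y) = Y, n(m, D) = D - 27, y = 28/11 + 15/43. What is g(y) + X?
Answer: -102246499/13244 ≈ -7720.2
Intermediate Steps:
y = 1369/473 (y = 28*(1/11) + 15*(1/43) = 28/11 + 15/43 = 1369/473 ≈ 2.8943)
n(m, D) = -27 + D
X = -216247/28 (X = 2 - (7757 + (-27 + 137/(-28))) = 2 - (7757 + (-27 + 137*(-1/28))) = 2 - (7757 + (-27 - 137/28)) = 2 - (7757 - 893/28) = 2 - 1*216303/28 = 2 - 216303/28 = -216247/28 ≈ -7723.1)
g(y) + X = 1369/473 - 216247/28 = -102246499/13244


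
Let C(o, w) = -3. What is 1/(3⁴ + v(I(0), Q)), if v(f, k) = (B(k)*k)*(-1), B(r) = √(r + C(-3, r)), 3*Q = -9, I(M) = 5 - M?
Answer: 3/245 - I*√6/2205 ≈ 0.012245 - 0.0011109*I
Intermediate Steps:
Q = -3 (Q = (⅓)*(-9) = -3)
B(r) = √(-3 + r) (B(r) = √(r - 3) = √(-3 + r))
v(f, k) = -k*√(-3 + k) (v(f, k) = (√(-3 + k)*k)*(-1) = (k*√(-3 + k))*(-1) = -k*√(-3 + k))
1/(3⁴ + v(I(0), Q)) = 1/(3⁴ - 1*(-3)*√(-3 - 3)) = 1/(81 - 1*(-3)*√(-6)) = 1/(81 - 1*(-3)*I*√6) = 1/(81 + 3*I*√6)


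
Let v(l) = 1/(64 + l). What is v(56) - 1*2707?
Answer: -324839/120 ≈ -2707.0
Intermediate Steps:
v(56) - 1*2707 = 1/(64 + 56) - 1*2707 = 1/120 - 2707 = -324839/120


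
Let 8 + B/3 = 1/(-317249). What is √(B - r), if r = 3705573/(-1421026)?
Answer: 3*I*√483081333331405443119922/450819077474 ≈ 4.6252*I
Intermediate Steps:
r = -3705573/1421026 (r = 3705573*(-1/1421026) = -3705573/1421026 ≈ -2.6077)
B = -7613979/317249 (B = -24 + 3/(-317249) = -24 + 3*(-1/317249) = -24 - 3/317249 = -7613979/317249 ≈ -24.000)
√(B - r) = √(-7613979/317249 - 1*(-3705573/1421026)) = √(-7613979/317249 + 3705573/1421026) = √(-9644072793777/450819077474) = 3*I*√483081333331405443119922/450819077474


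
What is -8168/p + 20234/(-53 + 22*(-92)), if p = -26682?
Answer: -3902378/413571 ≈ -9.4358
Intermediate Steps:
-8168/p + 20234/(-53 + 22*(-92)) = -8168/(-26682) + 20234/(-53 + 22*(-92)) = -8168*(-1/26682) + 20234/(-53 - 2024) = 4084/13341 + 20234/(-2077) = 4084/13341 + 20234*(-1/2077) = 4084/13341 - 302/31 = -3902378/413571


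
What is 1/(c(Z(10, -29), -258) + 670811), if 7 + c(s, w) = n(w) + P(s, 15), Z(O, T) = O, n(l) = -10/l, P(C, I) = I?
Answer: 129/86535656 ≈ 1.4907e-6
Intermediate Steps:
c(s, w) = 8 - 10/w (c(s, w) = -7 + (-10/w + 15) = -7 + (15 - 10/w) = 8 - 10/w)
1/(c(Z(10, -29), -258) + 670811) = 1/((8 - 10/(-258)) + 670811) = 1/((8 - 10*(-1/258)) + 670811) = 1/((8 + 5/129) + 670811) = 1/(1037/129 + 670811) = 1/(86535656/129) = 129/86535656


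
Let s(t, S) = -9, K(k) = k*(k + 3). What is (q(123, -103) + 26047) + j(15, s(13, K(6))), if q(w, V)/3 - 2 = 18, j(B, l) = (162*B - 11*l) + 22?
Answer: 28658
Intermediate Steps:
K(k) = k*(3 + k)
j(B, l) = 22 - 11*l + 162*B (j(B, l) = (-11*l + 162*B) + 22 = 22 - 11*l + 162*B)
q(w, V) = 60 (q(w, V) = 6 + 3*18 = 6 + 54 = 60)
(q(123, -103) + 26047) + j(15, s(13, K(6))) = (60 + 26047) + (22 - 11*(-9) + 162*15) = 26107 + (22 + 99 + 2430) = 26107 + 2551 = 28658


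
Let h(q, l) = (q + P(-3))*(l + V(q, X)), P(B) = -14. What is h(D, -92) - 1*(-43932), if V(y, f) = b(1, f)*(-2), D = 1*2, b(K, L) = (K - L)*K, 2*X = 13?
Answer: 44904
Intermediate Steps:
X = 13/2 (X = (1/2)*13 = 13/2 ≈ 6.5000)
b(K, L) = K*(K - L)
D = 2
V(y, f) = -2 + 2*f (V(y, f) = (1*(1 - f))*(-2) = (1 - f)*(-2) = -2 + 2*f)
h(q, l) = (-14 + q)*(11 + l) (h(q, l) = (q - 14)*(l + (-2 + 2*(13/2))) = (-14 + q)*(l + (-2 + 13)) = (-14 + q)*(l + 11) = (-14 + q)*(11 + l))
h(D, -92) - 1*(-43932) = (-154 - 14*(-92) + 11*2 - 92*2) - 1*(-43932) = (-154 + 1288 + 22 - 184) + 43932 = 972 + 43932 = 44904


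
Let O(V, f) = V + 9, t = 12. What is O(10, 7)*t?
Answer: 228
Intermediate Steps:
O(V, f) = 9 + V
O(10, 7)*t = (9 + 10)*12 = 19*12 = 228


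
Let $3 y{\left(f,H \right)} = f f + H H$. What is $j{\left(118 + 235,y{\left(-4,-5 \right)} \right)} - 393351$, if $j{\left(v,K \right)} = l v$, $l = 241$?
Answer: $-308278$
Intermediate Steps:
$y{\left(f,H \right)} = \frac{H^{2}}{3} + \frac{f^{2}}{3}$ ($y{\left(f,H \right)} = \frac{f f + H H}{3} = \frac{f^{2} + H^{2}}{3} = \frac{H^{2} + f^{2}}{3} = \frac{H^{2}}{3} + \frac{f^{2}}{3}$)
$j{\left(v,K \right)} = 241 v$
$j{\left(118 + 235,y{\left(-4,-5 \right)} \right)} - 393351 = 241 \left(118 + 235\right) - 393351 = 241 \cdot 353 - 393351 = 85073 - 393351 = -308278$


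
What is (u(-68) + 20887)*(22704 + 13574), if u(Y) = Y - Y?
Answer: 757738586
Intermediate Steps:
u(Y) = 0
(u(-68) + 20887)*(22704 + 13574) = (0 + 20887)*(22704 + 13574) = 20887*36278 = 757738586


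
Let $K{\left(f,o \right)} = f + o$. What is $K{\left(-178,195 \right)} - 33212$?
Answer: $-33195$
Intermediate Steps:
$K{\left(-178,195 \right)} - 33212 = \left(-178 + 195\right) - 33212 = 17 - 33212 = -33195$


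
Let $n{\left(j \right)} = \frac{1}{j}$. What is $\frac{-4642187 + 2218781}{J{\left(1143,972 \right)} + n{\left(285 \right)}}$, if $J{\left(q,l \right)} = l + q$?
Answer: $- \frac{345335355}{301388} \approx -1145.8$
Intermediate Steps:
$\frac{-4642187 + 2218781}{J{\left(1143,972 \right)} + n{\left(285 \right)}} = \frac{-4642187 + 2218781}{\left(972 + 1143\right) + \frac{1}{285}} = - \frac{2423406}{2115 + \frac{1}{285}} = - \frac{2423406}{\frac{602776}{285}} = \left(-2423406\right) \frac{285}{602776} = - \frac{345335355}{301388}$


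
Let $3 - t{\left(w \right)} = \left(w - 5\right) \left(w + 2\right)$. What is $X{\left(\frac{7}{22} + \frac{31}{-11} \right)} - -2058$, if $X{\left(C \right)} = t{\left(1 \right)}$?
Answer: $2073$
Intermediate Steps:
$t{\left(w \right)} = 3 - \left(-5 + w\right) \left(2 + w\right)$ ($t{\left(w \right)} = 3 - \left(w - 5\right) \left(w + 2\right) = 3 - \left(-5 + w\right) \left(2 + w\right)$)
$X{\left(C \right)} = 15$ ($X{\left(C \right)} = 13 - 1^{2} + 3 \cdot 1 = 13 - 1 + 3 = 15$)
$X{\left(\frac{7}{22} + \frac{31}{-11} \right)} - -2058 = 15 - -2058 = 15 + 2058 = 2073$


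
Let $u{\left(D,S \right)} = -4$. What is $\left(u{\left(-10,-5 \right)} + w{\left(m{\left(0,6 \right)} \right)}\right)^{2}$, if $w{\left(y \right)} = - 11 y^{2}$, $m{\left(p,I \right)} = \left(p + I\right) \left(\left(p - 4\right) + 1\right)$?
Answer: $12730624$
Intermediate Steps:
$m{\left(p,I \right)} = \left(-3 + p\right) \left(I + p\right)$ ($m{\left(p,I \right)} = \left(I + p\right) \left(\left(-4 + p\right) + 1\right) = \left(I + p\right) \left(-3 + p\right) = \left(-3 + p\right) \left(I + p\right)$)
$\left(u{\left(-10,-5 \right)} + w{\left(m{\left(0,6 \right)} \right)}\right)^{2} = \left(-4 - 11 \left(0^{2} - 18 - 0 + 6 \cdot 0\right)^{2}\right)^{2} = \left(-4 - 11 \left(0 - 18 + 0 + 0\right)^{2}\right)^{2} = \left(-4 - 11 \left(-18\right)^{2}\right)^{2} = \left(-4 - 3564\right)^{2} = \left(-3568\right)^{2} = 12730624$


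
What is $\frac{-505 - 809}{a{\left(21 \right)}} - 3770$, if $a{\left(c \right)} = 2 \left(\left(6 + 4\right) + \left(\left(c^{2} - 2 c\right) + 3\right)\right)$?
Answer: $- \frac{1553897}{412} \approx -3771.6$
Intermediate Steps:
$a{\left(c \right)} = 26 - 4 c + 2 c^{2}$ ($a{\left(c \right)} = 2 \left(10 + \left(3 + c^{2} - 2 c\right)\right) = 2 \left(13 + c^{2} - 2 c\right) = 26 - 4 c + 2 c^{2}$)
$\frac{-505 - 809}{a{\left(21 \right)}} - 3770 = \frac{-505 - 809}{26 - 84 + 2 \cdot 21^{2}} - 3770 = \frac{-505 - 809}{26 - 84 + 2 \cdot 441} - 3770 = - \frac{1314}{26 - 84 + 882} - 3770 = - \frac{1314}{824} - 3770 = \left(-1314\right) \frac{1}{824} - 3770 = - \frac{657}{412} - 3770 = - \frac{1553897}{412}$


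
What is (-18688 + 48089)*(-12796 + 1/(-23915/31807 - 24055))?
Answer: -287857785082352407/765141300 ≈ -3.7622e+8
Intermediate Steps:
(-18688 + 48089)*(-12796 + 1/(-23915/31807 - 24055)) = 29401*(-12796 + 1/(-23915*1/31807 - 24055)) = 29401*(-12796 + 1/(-23915/31807 - 24055)) = 29401*(-12796 + 1/(-765141300/31807)) = 29401*(-12796 - 31807/765141300) = 29401*(-9790748106607/765141300) = -287857785082352407/765141300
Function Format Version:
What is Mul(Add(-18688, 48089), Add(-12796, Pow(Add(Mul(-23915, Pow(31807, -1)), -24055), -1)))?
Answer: Rational(-287857785082352407, 765141300) ≈ -3.7622e+8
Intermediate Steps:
Mul(Add(-18688, 48089), Add(-12796, Pow(Add(Mul(-23915, Pow(31807, -1)), -24055), -1))) = Mul(29401, Add(-12796, Pow(Add(Mul(-23915, Rational(1, 31807)), -24055), -1))) = Mul(29401, Add(-12796, Pow(Add(Rational(-23915, 31807), -24055), -1))) = Mul(29401, Add(-12796, Pow(Rational(-765141300, 31807), -1))) = Mul(29401, Add(-12796, Rational(-31807, 765141300))) = Mul(29401, Rational(-9790748106607, 765141300)) = Rational(-287857785082352407, 765141300)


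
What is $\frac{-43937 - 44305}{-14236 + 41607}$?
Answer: $- \frac{88242}{27371} \approx -3.2239$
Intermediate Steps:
$\frac{-43937 - 44305}{-14236 + 41607} = - \frac{88242}{27371}$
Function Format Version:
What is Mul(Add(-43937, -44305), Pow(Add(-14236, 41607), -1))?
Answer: Rational(-88242, 27371) ≈ -3.2239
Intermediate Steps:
Mul(Add(-43937, -44305), Pow(Add(-14236, 41607), -1)) = Mul(-88242, Pow(27371, -1)) = Mul(-88242, Rational(1, 27371)) = Rational(-88242, 27371)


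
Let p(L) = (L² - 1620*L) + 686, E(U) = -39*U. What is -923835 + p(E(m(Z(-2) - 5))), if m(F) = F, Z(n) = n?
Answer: -1290880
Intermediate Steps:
p(L) = 686 + L² - 1620*L
-923835 + p(E(m(Z(-2) - 5))) = -923835 + (686 + (-39*(-2 - 5))² - (-63180)*(-2 - 5)) = -923835 + (686 + (-39*(-7))² - (-63180)*(-7)) = -923835 + (686 + 273² - 1620*273) = -923835 + (686 + 74529 - 442260) = -923835 - 367045 = -1290880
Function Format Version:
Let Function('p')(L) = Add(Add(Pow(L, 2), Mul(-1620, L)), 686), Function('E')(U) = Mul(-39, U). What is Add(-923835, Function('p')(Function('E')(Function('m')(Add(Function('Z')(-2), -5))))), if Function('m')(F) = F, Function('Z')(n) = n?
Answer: -1290880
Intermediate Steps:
Function('p')(L) = Add(686, Pow(L, 2), Mul(-1620, L))
Add(-923835, Function('p')(Function('E')(Function('m')(Add(Function('Z')(-2), -5))))) = Add(-923835, Add(686, Pow(Mul(-39, Add(-2, -5)), 2), Mul(-1620, Mul(-39, Add(-2, -5))))) = Add(-923835, Add(686, Pow(Mul(-39, -7), 2), Mul(-1620, Mul(-39, -7)))) = Add(-923835, Add(686, Pow(273, 2), Mul(-1620, 273))) = Add(-923835, Add(686, 74529, -442260)) = Add(-923835, -367045) = -1290880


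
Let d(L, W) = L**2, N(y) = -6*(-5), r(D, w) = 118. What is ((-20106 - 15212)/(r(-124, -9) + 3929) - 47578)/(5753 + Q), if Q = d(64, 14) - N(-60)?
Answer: -192583484/39737493 ≈ -4.8464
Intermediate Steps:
N(y) = 30
Q = 4066 (Q = 64**2 - 1*30 = 4096 - 30 = 4066)
((-20106 - 15212)/(r(-124, -9) + 3929) - 47578)/(5753 + Q) = ((-20106 - 15212)/(118 + 3929) - 47578)/(5753 + 4066) = (-35318/4047 - 47578)/9819 = (-35318*1/4047 - 47578)*(1/9819) = (-35318/4047 - 47578)*(1/9819) = -192583484/4047*1/9819 = -192583484/39737493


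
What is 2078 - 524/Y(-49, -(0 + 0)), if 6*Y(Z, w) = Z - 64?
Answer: 237958/113 ≈ 2105.8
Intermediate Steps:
Y(Z, w) = -32/3 + Z/6 (Y(Z, w) = (Z - 64)/6 = (-64 + Z)/6 = -32/3 + Z/6)
2078 - 524/Y(-49, -(0 + 0)) = 2078 - 524/(-32/3 + (1/6)*(-49)) = 2078 - 524/(-32/3 - 49/6) = 2078 - 524/(-113/6) = 2078 - 524*(-6/113) = 2078 + 3144/113 = 237958/113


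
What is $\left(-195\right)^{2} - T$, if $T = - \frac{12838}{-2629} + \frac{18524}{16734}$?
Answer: $\frac{836298189731}{21996843} \approx 38019.0$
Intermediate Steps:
$T = \frac{131765344}{21996843}$ ($T = \left(-12838\right) \left(- \frac{1}{2629}\right) + 18524 \cdot \frac{1}{16734} = \frac{12838}{2629} + \frac{9262}{8367} = \frac{131765344}{21996843} \approx 5.9902$)
$\left(-195\right)^{2} - T = \left(-195\right)^{2} - \frac{131765344}{21996843} = 38025 - \frac{131765344}{21996843} = \frac{836298189731}{21996843}$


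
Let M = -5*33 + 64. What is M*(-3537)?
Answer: 357237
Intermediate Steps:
M = -101 (M = -165 + 64 = -101)
M*(-3537) = -101*(-3537) = 357237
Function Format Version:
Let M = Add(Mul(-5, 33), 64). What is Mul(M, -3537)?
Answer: 357237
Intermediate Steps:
M = -101 (M = Add(-165, 64) = -101)
Mul(M, -3537) = Mul(-101, -3537) = 357237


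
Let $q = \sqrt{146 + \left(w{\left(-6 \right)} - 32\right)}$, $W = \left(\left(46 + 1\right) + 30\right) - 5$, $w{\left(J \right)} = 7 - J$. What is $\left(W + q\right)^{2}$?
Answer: $\left(72 + \sqrt{127}\right)^{2} \approx 6933.8$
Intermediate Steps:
$W = 72$ ($W = \left(47 + 30\right) - 5 = 77 - 5 = 72$)
$q = \sqrt{127}$ ($q = \sqrt{146 + \left(\left(7 - -6\right) - 32\right)} = \sqrt{146 + \left(\left(7 + 6\right) - 32\right)} = \sqrt{146 + \left(13 - 32\right)} = \sqrt{146 - 19} = \sqrt{127} \approx 11.269$)
$\left(W + q\right)^{2} = \left(72 + \sqrt{127}\right)^{2}$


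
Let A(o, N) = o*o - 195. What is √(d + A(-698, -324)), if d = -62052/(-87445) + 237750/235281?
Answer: √22905495471244678616579835/6858049015 ≈ 697.86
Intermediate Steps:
A(o, N) = -195 + o² (A(o, N) = o² - 195 = -195 + o²)
d = 11796568454/6858049015 (d = -62052*(-1/87445) + 237750*(1/235281) = 62052/87445 + 79250/78427 = 11796568454/6858049015 ≈ 1.7201)
√(d + A(-698, -324)) = √(11796568454/6858049015 + (-195 + (-698)²)) = √(11796568454/6858049015 + (-195 + 487204)) = √(11796568454/6858049015 + 487009) = √(3339943389314589/6858049015) = √22905495471244678616579835/6858049015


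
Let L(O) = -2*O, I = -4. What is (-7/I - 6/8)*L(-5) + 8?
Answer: 18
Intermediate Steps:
(-7/I - 6/8)*L(-5) + 8 = (-7/(-4) - 6/8)*(-2*(-5)) + 8 = (-7*(-¼) - 6*⅛)*10 + 8 = (7/4 - ¾)*10 + 8 = 1*10 + 8 = 10 + 8 = 18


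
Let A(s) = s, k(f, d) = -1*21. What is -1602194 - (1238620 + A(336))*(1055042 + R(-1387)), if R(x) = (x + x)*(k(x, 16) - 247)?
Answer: -2228231755338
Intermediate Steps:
k(f, d) = -21
R(x) = -536*x (R(x) = (x + x)*(-21 - 247) = (2*x)*(-268) = -536*x)
-1602194 - (1238620 + A(336))*(1055042 + R(-1387)) = -1602194 - (1238620 + 336)*(1055042 - 536*(-1387)) = -1602194 - 1238956*(1055042 + 743432) = -1602194 - 1238956*1798474 = -1602194 - 1*2228230153144 = -1602194 - 2228230153144 = -2228231755338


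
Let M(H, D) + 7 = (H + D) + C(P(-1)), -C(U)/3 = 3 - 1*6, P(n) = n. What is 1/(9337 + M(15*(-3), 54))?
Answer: 1/9348 ≈ 0.00010697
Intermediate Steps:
C(U) = 9 (C(U) = -3*(3 - 1*6) = -3*(3 - 6) = -3*(-3) = 9)
M(H, D) = 2 + D + H (M(H, D) = -7 + ((H + D) + 9) = -7 + ((D + H) + 9) = -7 + (9 + D + H) = 2 + D + H)
1/(9337 + M(15*(-3), 54)) = 1/(9337 + (2 + 54 + 15*(-3))) = 1/(9337 + (2 + 54 - 45)) = 1/(9337 + 11) = 1/9348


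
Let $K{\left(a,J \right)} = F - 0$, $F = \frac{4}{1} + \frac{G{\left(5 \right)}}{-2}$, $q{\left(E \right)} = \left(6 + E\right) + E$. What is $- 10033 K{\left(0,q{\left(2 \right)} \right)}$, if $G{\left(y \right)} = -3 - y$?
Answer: $-80264$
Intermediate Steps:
$q{\left(E \right)} = 6 + 2 E$
$F = 8$ ($F = \frac{4}{1} + \frac{-3 - 5}{-2} = 4 \cdot 1 + \left(-3 - 5\right) \left(- \frac{1}{2}\right) = 4 - -4 = 4 + 4 = 8$)
$K{\left(a,J \right)} = 8$ ($K{\left(a,J \right)} = 8 - 0 = 8 + 0 = 8$)
$- 10033 K{\left(0,q{\left(2 \right)} \right)} = \left(-10033\right) 8 = -80264$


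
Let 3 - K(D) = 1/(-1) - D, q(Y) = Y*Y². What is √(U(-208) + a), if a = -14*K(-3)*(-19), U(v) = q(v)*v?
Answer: √1871773962 ≈ 43264.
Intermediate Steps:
q(Y) = Y³
K(D) = 4 + D (K(D) = 3 - (1/(-1) - D) = 3 - (-1 - D) = 3 + (1 + D) = 4 + D)
U(v) = v⁴ (U(v) = v³*v = v⁴)
a = 266 (a = -14*(4 - 3)*(-19) = -14*1*(-19) = -14*(-19) = 266)
√(U(-208) + a) = √((-208)⁴ + 266) = √(1871773696 + 266) = √1871773962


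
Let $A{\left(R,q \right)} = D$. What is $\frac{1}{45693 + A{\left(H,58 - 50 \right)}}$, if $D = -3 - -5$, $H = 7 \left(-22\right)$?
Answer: $\frac{1}{45695} \approx 2.1884 \cdot 10^{-5}$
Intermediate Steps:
$H = -154$
$D = 2$ ($D = -3 + 5 = 2$)
$A{\left(R,q \right)} = 2$
$\frac{1}{45693 + A{\left(H,58 - 50 \right)}} = \frac{1}{45693 + 2} = \frac{1}{45695}$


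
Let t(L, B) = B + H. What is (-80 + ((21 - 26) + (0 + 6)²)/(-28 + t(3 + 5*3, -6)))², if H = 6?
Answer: 5157441/784 ≈ 6578.4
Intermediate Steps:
t(L, B) = 6 + B (t(L, B) = B + 6 = 6 + B)
(-80 + ((21 - 26) + (0 + 6)²)/(-28 + t(3 + 5*3, -6)))² = (-80 + ((21 - 26) + (0 + 6)²)/(-28 + (6 - 6)))² = (-80 + (-5 + 6²)/(-28 + 0))² = (-80 + (-5 + 36)/(-28))² = (-80 + 31*(-1/28))² = (-80 - 31/28)² = (-2271/28)² = 5157441/784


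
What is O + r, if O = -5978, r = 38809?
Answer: 32831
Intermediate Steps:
O + r = -5978 + 38809 = 32831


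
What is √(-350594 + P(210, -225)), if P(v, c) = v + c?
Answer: I*√350609 ≈ 592.12*I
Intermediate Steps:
P(v, c) = c + v
√(-350594 + P(210, -225)) = √(-350594 + (-225 + 210)) = √(-350594 - 15) = √(-350609) = I*√350609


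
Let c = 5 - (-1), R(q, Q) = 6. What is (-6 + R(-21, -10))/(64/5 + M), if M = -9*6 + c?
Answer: 0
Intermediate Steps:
c = 6 (c = 5 - 1*(-1) = 5 + 1 = 6)
M = -48 (M = -9*6 + 6 = -54 + 6 = -48)
(-6 + R(-21, -10))/(64/5 + M) = (-6 + 6)/(64/5 - 48) = 0/((1/5)*64 - 48) = 0/(64/5 - 48) = 0/(-176/5) = 0*(-5/176) = 0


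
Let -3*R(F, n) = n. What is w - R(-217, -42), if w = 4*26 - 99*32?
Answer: -3078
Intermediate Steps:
R(F, n) = -n/3
w = -3064 (w = 104 - 3168 = -3064)
w - R(-217, -42) = -3064 - (-1)*(-42)/3 = -3064 - 1*14 = -3064 - 14 = -3078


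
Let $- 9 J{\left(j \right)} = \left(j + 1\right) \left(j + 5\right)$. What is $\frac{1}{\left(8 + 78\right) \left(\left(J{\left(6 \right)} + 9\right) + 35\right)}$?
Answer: $\frac{9}{27434} \approx 0.00032806$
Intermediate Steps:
$J{\left(j \right)} = - \frac{\left(1 + j\right) \left(5 + j\right)}{9}$ ($J{\left(j \right)} = - \frac{\left(j + 1\right) \left(j + 5\right)}{9} = - \frac{\left(1 + j\right) \left(5 + j\right)}{9}$)
$\frac{1}{\left(8 + 78\right) \left(\left(J{\left(6 \right)} + 9\right) + 35\right)} = \frac{1}{\left(8 + 78\right) \left(\left(\left(- \frac{5}{9} - 4 - \frac{6^{2}}{9}\right) + 9\right) + 35\right)} = \frac{1}{86 \left(\left(\left(- \frac{5}{9} - 4 - 4\right) + 9\right) + 35\right)} = \frac{1}{86 \left(\left(- \frac{77}{9} + 9\right) + 35\right)} = \frac{1}{86 \left(\frac{4}{9} + 35\right)} = \frac{1}{86 \cdot \frac{319}{9}} = \frac{1}{\frac{27434}{9}} = \frac{9}{27434}$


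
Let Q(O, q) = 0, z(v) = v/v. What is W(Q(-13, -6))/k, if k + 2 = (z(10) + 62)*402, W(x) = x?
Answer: 0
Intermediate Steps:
z(v) = 1
k = 25324 (k = -2 + (1 + 62)*402 = -2 + 63*402 = -2 + 25326 = 25324)
W(Q(-13, -6))/k = 0/25324 = 0*(1/25324) = 0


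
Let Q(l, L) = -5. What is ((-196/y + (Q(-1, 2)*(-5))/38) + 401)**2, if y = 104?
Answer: 9750377536/61009 ≈ 1.5982e+5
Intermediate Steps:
((-196/y + (Q(-1, 2)*(-5))/38) + 401)**2 = ((-196/104 - 5*(-5)/38) + 401)**2 = ((-196*1/104 + 25*(1/38)) + 401)**2 = ((-49/26 + 25/38) + 401)**2 = (-303/247 + 401)**2 = (98744/247)**2 = 9750377536/61009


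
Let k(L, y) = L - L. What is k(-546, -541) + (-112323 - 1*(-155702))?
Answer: 43379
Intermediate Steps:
k(L, y) = 0
k(-546, -541) + (-112323 - 1*(-155702)) = 0 + (-112323 - 1*(-155702)) = 0 + (-112323 + 155702) = 0 + 43379 = 43379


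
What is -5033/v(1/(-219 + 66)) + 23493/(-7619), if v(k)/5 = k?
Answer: 5866885866/38095 ≈ 1.5401e+5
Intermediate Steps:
v(k) = 5*k
-5033/v(1/(-219 + 66)) + 23493/(-7619) = -5033/(5/(-219 + 66)) + 23493/(-7619) = -5033/(5/(-153)) + 23493*(-1/7619) = -5033/(5*(-1/153)) - 23493/7619 = -5033/(-5/153) - 23493/7619 = -5033*(-153/5) - 23493/7619 = 770049/5 - 23493/7619 = 5866885866/38095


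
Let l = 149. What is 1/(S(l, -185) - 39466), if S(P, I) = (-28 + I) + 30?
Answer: -1/39649 ≈ -2.5221e-5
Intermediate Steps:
S(P, I) = 2 + I
1/(S(l, -185) - 39466) = 1/((2 - 185) - 39466) = 1/(-183 - 39466) = 1/(-39649) = -1/39649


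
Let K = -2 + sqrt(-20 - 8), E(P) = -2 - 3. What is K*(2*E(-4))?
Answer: 20 - 20*I*sqrt(7) ≈ 20.0 - 52.915*I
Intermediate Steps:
E(P) = -5
K = -2 + 2*I*sqrt(7) (K = -2 + sqrt(-28) = -2 + 2*I*sqrt(7) ≈ -2.0 + 5.2915*I)
K*(2*E(-4)) = (-2 + 2*I*sqrt(7))*(2*(-5)) = (-2 + 2*I*sqrt(7))*(-10) = 20 - 20*I*sqrt(7)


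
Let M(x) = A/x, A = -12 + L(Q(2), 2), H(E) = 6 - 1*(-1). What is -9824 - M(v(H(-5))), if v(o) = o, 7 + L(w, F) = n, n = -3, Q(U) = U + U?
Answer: -68746/7 ≈ -9820.9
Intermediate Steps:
Q(U) = 2*U
H(E) = 7 (H(E) = 6 + 1 = 7)
L(w, F) = -10 (L(w, F) = -7 - 3 = -10)
A = -22 (A = -12 - 10 = -22)
M(x) = -22/x
-9824 - M(v(H(-5))) = -9824 - (-22)/7 = -9824 - 1*(-22/7) = -9824 + 22/7 = -68746/7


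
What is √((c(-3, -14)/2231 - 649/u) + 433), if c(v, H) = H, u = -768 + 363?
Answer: 2*√1095090711605/100395 ≈ 20.847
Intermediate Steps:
u = -405
√((c(-3, -14)/2231 - 649/u) + 433) = √((-14/2231 - 649/(-405)) + 433) = √((-14*1/2231 - 649*(-1/405)) + 433) = √((-14/2231 + 649/405) + 433) = √(1442249/903555 + 433) = √(392681564/903555) = 2*√1095090711605/100395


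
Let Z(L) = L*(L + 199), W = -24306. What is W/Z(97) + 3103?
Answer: 44534515/14356 ≈ 3102.2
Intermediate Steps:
Z(L) = L*(199 + L)
W/Z(97) + 3103 = -24306*1/(97*(199 + 97)) + 3103 = -24306/(97*296) + 3103 = -24306/28712 + 3103 = -24306*1/28712 + 3103 = -12153/14356 + 3103 = 44534515/14356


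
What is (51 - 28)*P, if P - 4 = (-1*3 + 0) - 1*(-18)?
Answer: 437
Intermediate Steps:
P = 19 (P = 4 + ((-1*3 + 0) - 1*(-18)) = 4 + ((-3 + 0) + 18) = 4 + (-3 + 18) = 4 + 15 = 19)
(51 - 28)*P = (51 - 28)*19 = 23*19 = 437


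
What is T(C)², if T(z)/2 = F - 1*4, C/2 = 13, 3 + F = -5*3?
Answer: 1936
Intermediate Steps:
F = -18 (F = -3 - 5*3 = -3 - 15 = -18)
C = 26 (C = 2*13 = 26)
T(z) = -44 (T(z) = 2*(-18 - 1*4) = 2*(-18 - 4) = 2*(-22) = -44)
T(C)² = (-44)² = 1936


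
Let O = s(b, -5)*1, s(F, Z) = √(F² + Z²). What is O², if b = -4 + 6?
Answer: 29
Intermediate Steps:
b = 2
O = √29 (O = √(2² + (-5)²)*1 = √(4 + 25)*1 = √29*1 = √29 ≈ 5.3852)
O² = (√29)² = 29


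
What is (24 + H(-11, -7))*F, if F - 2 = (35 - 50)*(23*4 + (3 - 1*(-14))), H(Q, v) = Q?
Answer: -21229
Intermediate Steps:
F = -1633 (F = 2 + (35 - 50)*(23*4 + (3 - 1*(-14))) = 2 - 15*(92 + (3 + 14)) = 2 - 15*(92 + 17) = 2 - 15*109 = 2 - 1635 = -1633)
(24 + H(-11, -7))*F = (24 - 11)*(-1633) = 13*(-1633) = -21229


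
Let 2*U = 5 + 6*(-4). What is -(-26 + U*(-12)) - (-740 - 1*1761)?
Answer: 2413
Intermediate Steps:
U = -19/2 (U = (5 + 6*(-4))/2 = (5 - 24)/2 = (½)*(-19) = -19/2 ≈ -9.5000)
-(-26 + U*(-12)) - (-740 - 1*1761) = -(-26 - 19/2*(-12)) - (-740 - 1*1761) = -(-26 + 114) - (-740 - 1761) = -1*88 - 1*(-2501) = -88 + 2501 = 2413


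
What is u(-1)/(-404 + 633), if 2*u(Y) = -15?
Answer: -15/458 ≈ -0.032751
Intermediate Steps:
u(Y) = -15/2 (u(Y) = (½)*(-15) = -15/2)
u(-1)/(-404 + 633) = -15/2/(-404 + 633) = -15/2/229 = (1/229)*(-15/2) = -15/458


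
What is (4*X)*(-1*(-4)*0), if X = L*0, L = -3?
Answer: 0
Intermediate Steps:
X = 0 (X = -3*0 = 0)
(4*X)*(-1*(-4)*0) = (4*0)*(-1*(-4)*0) = 0*(4*0) = 0*0 = 0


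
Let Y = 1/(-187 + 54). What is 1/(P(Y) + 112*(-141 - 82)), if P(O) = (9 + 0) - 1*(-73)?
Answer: -1/24894 ≈ -4.0170e-5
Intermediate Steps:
Y = -1/133 (Y = 1/(-133) = -1/133 ≈ -0.0075188)
P(O) = 82 (P(O) = 9 + 73 = 82)
1/(P(Y) + 112*(-141 - 82)) = 1/(82 + 112*(-141 - 82)) = 1/(82 + 112*(-223)) = 1/(82 - 24976) = 1/(-24894) = -1/24894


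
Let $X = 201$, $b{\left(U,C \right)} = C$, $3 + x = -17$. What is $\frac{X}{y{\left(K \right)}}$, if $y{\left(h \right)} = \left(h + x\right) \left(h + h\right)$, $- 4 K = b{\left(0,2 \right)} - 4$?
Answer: $- \frac{134}{13} \approx -10.308$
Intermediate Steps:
$x = -20$ ($x = -3 - 17 = -20$)
$K = \frac{1}{2}$ ($K = - \frac{2 - 4}{4} = \left(- \frac{1}{4}\right) \left(-2\right) = \frac{1}{2} \approx 0.5$)
$y{\left(h \right)} = 2 h \left(-20 + h\right)$ ($y{\left(h \right)} = \left(h - 20\right) \left(h + h\right) = \left(-20 + h\right) 2 h = 2 h \left(-20 + h\right)$)
$\frac{X}{y{\left(K \right)}} = \frac{201}{2 \cdot \frac{1}{2} \left(-20 + \frac{1}{2}\right)} = \frac{201}{2 \cdot \frac{1}{2} \left(- \frac{39}{2}\right)} = \frac{201}{- \frac{39}{2}} = 201 \left(- \frac{2}{39}\right) = - \frac{134}{13}$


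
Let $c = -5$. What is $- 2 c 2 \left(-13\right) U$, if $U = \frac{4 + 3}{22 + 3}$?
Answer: $- \frac{364}{5} \approx -72.8$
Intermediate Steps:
$U = \frac{7}{25} \approx 0.28$
$- 2 c 2 \left(-13\right) U = \left(-2\right) \left(-5\right) 2 \left(-13\right) \frac{7}{25} = 10 \cdot 2 \left(-13\right) \frac{7}{25} = 20 \left(-13\right) \frac{7}{25} = \left(-260\right) \frac{7}{25} = - \frac{364}{5}$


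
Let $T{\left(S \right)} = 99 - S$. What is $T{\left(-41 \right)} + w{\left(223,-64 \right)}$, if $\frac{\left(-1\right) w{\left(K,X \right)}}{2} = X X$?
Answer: $-8052$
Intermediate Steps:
$w{\left(K,X \right)} = - 2 X^{2}$ ($w{\left(K,X \right)} = - 2 X X = - 2 X^{2}$)
$T{\left(-41 \right)} + w{\left(223,-64 \right)} = \left(99 - -41\right) - 2 \left(-64\right)^{2} = \left(99 + 41\right) - 8192 = 140 - 8192 = -8052$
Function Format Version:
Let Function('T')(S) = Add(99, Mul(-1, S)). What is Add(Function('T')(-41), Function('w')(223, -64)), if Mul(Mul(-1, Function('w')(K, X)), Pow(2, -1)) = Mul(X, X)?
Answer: -8052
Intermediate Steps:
Function('w')(K, X) = Mul(-2, Pow(X, 2)) (Function('w')(K, X) = Mul(-2, Mul(X, X)) = Mul(-2, Pow(X, 2)))
Add(Function('T')(-41), Function('w')(223, -64)) = Add(Add(99, Mul(-1, -41)), Mul(-2, Pow(-64, 2))) = Add(Add(99, 41), Mul(-2, 4096)) = Add(140, -8192) = -8052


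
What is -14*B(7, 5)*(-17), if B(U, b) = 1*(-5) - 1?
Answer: -1428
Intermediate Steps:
B(U, b) = -6 (B(U, b) = -5 - 1 = -6)
-14*B(7, 5)*(-17) = -14*(-6)*(-17) = 84*(-17) = -1428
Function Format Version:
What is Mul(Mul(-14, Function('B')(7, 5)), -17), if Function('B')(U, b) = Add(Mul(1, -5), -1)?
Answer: -1428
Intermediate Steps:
Function('B')(U, b) = -6 (Function('B')(U, b) = Add(-5, -1) = -6)
Mul(Mul(-14, Function('B')(7, 5)), -17) = Mul(Mul(-14, -6), -17) = Mul(84, -17) = -1428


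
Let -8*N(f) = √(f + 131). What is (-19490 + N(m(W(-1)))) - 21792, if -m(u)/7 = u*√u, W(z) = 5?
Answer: -41282 - √(131 - 35*√5)/8 ≈ -41283.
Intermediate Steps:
m(u) = -7*u^(3/2) (m(u) = -7*u*√u = -7*u^(3/2))
N(f) = -√(131 + f)/8 (N(f) = -√(f + 131)/8 = -√(131 + f)/8)
(-19490 + N(m(W(-1)))) - 21792 = (-19490 - √(131 - 35*√5)/8) - 21792 = -41282 - √(131 - 35*√5)/8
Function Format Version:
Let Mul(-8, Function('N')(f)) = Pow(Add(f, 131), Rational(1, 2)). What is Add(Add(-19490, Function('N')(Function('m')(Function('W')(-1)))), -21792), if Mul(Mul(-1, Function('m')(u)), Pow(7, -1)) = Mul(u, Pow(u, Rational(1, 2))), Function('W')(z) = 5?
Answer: Add(-41282, Mul(Rational(-1, 8), Pow(Add(131, Mul(-35, Pow(5, Rational(1, 2)))), Rational(1, 2)))) ≈ -41283.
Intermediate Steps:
Function('m')(u) = Mul(-7, Pow(u, Rational(3, 2))) (Function('m')(u) = Mul(-7, Mul(u, Pow(u, Rational(1, 2)))) = Mul(-7, Pow(u, Rational(3, 2))))
Function('N')(f) = Mul(Rational(-1, 8), Pow(Add(131, f), Rational(1, 2))) (Function('N')(f) = Mul(Rational(-1, 8), Pow(Add(f, 131), Rational(1, 2))) = Mul(Rational(-1, 8), Pow(Add(131, f), Rational(1, 2))))
Add(Add(-19490, Function('N')(Function('m')(Function('W')(-1)))), -21792) = Add(Add(-19490, Mul(Rational(-1, 8), Pow(Add(131, Mul(-7, Pow(5, Rational(3, 2)))), Rational(1, 2)))), -21792) = Add(Add(-19490, Mul(Rational(-1, 8), Pow(Add(131, Mul(-7, Mul(5, Pow(5, Rational(1, 2))))), Rational(1, 2)))), -21792) = Add(Add(-19490, Mul(Rational(-1, 8), Pow(Add(131, Mul(-35, Pow(5, Rational(1, 2)))), Rational(1, 2)))), -21792) = Add(-41282, Mul(Rational(-1, 8), Pow(Add(131, Mul(-35, Pow(5, Rational(1, 2)))), Rational(1, 2))))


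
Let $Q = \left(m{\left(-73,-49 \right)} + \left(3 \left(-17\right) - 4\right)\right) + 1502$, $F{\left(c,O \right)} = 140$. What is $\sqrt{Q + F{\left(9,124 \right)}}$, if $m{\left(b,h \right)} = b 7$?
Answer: $2 \sqrt{269} \approx 32.802$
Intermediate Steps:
$m{\left(b,h \right)} = 7 b$
$Q = 936$ ($Q = \left(7 \left(-73\right) + \left(3 \left(-17\right) - 4\right)\right) + 1502 = \left(-511 - 55\right) + 1502 = -566 + 1502 = 936$)
$\sqrt{Q + F{\left(9,124 \right)}} = \sqrt{936 + 140} = \sqrt{1076} = 2 \sqrt{269}$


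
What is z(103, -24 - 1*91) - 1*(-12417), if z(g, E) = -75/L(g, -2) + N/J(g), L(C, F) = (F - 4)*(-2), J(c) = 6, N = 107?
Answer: 149143/12 ≈ 12429.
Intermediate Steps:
L(C, F) = 8 - 2*F (L(C, F) = (-4 + F)*(-2) = 8 - 2*F)
z(g, E) = 139/12 (z(g, E) = -75/(8 - 2*(-2)) + 107/6 = -75/(8 + 4) + 107*(1/6) = -75/12 + 107/6 = -75*1/12 + 107/6 = -25/4 + 107/6 = 139/12)
z(103, -24 - 1*91) - 1*(-12417) = 139/12 - 1*(-12417) = 139/12 + 12417 = 149143/12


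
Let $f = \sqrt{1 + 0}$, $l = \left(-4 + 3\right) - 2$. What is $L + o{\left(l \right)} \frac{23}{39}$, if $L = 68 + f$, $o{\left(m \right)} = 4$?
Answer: $\frac{2783}{39} \approx 71.359$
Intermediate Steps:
$l = -3$ ($l = -1 - 2 = -3$)
$f = 1$ ($f = \sqrt{1} = 1$)
$L = 69$ ($L = 68 + 1 = 69$)
$L + o{\left(l \right)} \frac{23}{39} = 69 + 4 \cdot \frac{23}{39} = 69 + \frac{92}{39} = \frac{2783}{39}$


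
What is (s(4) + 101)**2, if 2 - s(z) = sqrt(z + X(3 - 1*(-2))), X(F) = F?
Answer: 10000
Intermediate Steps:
s(z) = 2 - sqrt(5 + z) (s(z) = 2 - sqrt(z + (3 - 1*(-2))) = 2 - sqrt(z + (3 + 2)) = 2 - sqrt(z + 5) = 2 - sqrt(5 + z))
(s(4) + 101)**2 = ((2 - sqrt(5 + 4)) + 101)**2 = ((2 - sqrt(9)) + 101)**2 = ((2 - 1*3) + 101)**2 = ((2 - 3) + 101)**2 = (-1 + 101)**2 = 100**2 = 10000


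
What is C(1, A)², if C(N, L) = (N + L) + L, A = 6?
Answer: 169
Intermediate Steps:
C(N, L) = N + 2*L (C(N, L) = (L + N) + L = N + 2*L)
C(1, A)² = (1 + 2*6)² = (1 + 12)² = 13² = 169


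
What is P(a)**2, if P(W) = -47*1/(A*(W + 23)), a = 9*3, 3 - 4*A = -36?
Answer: 8836/950625 ≈ 0.0092949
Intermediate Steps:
A = 39/4 (A = 3/4 - 1/4*(-36) = 3/4 + 9 = 39/4 ≈ 9.7500)
a = 27
P(W) = -47/(897/4 + 39*W/4) (P(W) = -47*4/(39*(W + 23)) = -47*4/(39*(23 + W)) = -47/(897/4 + 39*W/4))
P(a)**2 = (-188/(897 + 39*27))**2 = (-188/(897 + 1053))**2 = (-188/1950)**2 = (-188*1/1950)**2 = (-94/975)**2 = 8836/950625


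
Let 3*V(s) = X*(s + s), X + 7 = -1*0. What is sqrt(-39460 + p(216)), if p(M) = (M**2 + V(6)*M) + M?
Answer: 2*sqrt(341) ≈ 36.932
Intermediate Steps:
X = -7 (X = -7 - 1*0 = -7 + 0 = -7)
V(s) = -14*s/3 (V(s) = (-7*(s + s))/3 = (-14*s)/3 = -14*s/3)
p(M) = M**2 - 27*M (p(M) = (M**2 + (-14/3*6)*M) + M = (M**2 - 28*M) + M = M**2 - 27*M)
sqrt(-39460 + p(216)) = sqrt(-39460 + 216*(-27 + 216)) = sqrt(-39460 + 216*189) = sqrt(-39460 + 40824) = sqrt(1364) = 2*sqrt(341)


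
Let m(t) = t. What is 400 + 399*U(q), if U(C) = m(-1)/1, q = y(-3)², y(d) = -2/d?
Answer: 1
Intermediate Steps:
q = 4/9 (q = (-2/(-3))² = (-2*(-⅓))² = (⅔)² = 4/9 ≈ 0.44444)
U(C) = -1 (U(C) = -1/1 = -1*1 = -1)
400 + 399*U(q) = 400 + 399*(-1) = 400 - 399 = 1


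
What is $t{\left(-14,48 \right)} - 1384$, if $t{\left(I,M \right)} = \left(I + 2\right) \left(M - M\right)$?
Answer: $-1384$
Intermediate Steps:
$t{\left(I,M \right)} = 0$ ($t{\left(I,M \right)} = \left(2 + I\right) 0 = 0$)
$t{\left(-14,48 \right)} - 1384 = 0 - 1384 = -1384$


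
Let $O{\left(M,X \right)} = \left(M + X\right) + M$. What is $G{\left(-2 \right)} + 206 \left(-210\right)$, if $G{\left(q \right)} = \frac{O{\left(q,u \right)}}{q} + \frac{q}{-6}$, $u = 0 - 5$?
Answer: $- \frac{259531}{6} \approx -43255.0$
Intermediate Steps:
$u = -5$ ($u = 0 - 5 = -5$)
$O{\left(M,X \right)} = X + 2 M$
$G{\left(q \right)} = - \frac{q}{6} + \frac{-5 + 2 q}{q}$ ($G{\left(q \right)} = \frac{-5 + 2 q}{q} + \frac{q}{-6} = \frac{-5 + 2 q}{q} + q \left(- \frac{1}{6}\right) = \frac{-5 + 2 q}{q} - \frac{q}{6} = - \frac{q}{6} + \frac{-5 + 2 q}{q}$)
$G{\left(-2 \right)} + 206 \left(-210\right) = \left(2 - \frac{5}{-2} - - \frac{1}{3}\right) + 206 \left(-210\right) = \left(2 - - \frac{5}{2} + \frac{1}{3}\right) - 43260 = \left(2 + \frac{5}{2} + \frac{1}{3}\right) - 43260 = \frac{29}{6} - 43260 = - \frac{259531}{6}$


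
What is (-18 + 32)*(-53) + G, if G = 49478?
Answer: 48736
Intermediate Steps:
(-18 + 32)*(-53) + G = (-18 + 32)*(-53) + 49478 = 14*(-53) + 49478 = -742 + 49478 = 48736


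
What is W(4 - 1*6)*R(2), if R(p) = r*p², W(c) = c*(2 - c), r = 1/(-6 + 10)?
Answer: -8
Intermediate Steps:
r = ¼ (r = 1/4 = ¼ ≈ 0.25000)
R(p) = p²/4
W(4 - 1*6)*R(2) = ((4 - 1*6)*(2 - (4 - 1*6)))*((¼)*2²) = ((4 - 6)*(2 - (4 - 6)))*((¼)*4) = -2*(2 - 1*(-2))*1 = -2*(2 + 2)*1 = -2*4*1 = -8*1 = -8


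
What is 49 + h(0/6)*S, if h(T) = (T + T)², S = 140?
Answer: 49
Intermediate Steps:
h(T) = 4*T² (h(T) = (2*T)² = 4*T²)
49 + h(0/6)*S = 49 + (4*(0/6)²)*140 = 49 + (4*(0*(⅙))²)*140 = 49 + (4*0²)*140 = 49 + (4*0)*140 = 49 + 0*140 = 49 + 0 = 49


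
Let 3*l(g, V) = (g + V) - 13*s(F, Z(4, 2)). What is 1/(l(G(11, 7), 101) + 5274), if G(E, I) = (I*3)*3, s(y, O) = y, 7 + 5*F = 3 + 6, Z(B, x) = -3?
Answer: 15/79904 ≈ 0.00018773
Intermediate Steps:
F = ⅖ (F = -7/5 + (3 + 6)/5 = -7/5 + (⅕)*9 = -7/5 + 9/5 = ⅖ ≈ 0.40000)
G(E, I) = 9*I (G(E, I) = (3*I)*3 = 9*I)
l(g, V) = -26/15 + V/3 + g/3 (l(g, V) = ((g + V) - 13*⅖)/3 = ((V + g) - 26/5)/3 = (-26/5 + V + g)/3 = -26/15 + V/3 + g/3)
1/(l(G(11, 7), 101) + 5274) = 1/((-26/15 + (⅓)*101 + (9*7)/3) + 5274) = 1/((-26/15 + 101/3 + (⅓)*63) + 5274) = 1/((-26/15 + 101/3 + 21) + 5274) = 1/(794/15 + 5274) = 1/(79904/15) = 15/79904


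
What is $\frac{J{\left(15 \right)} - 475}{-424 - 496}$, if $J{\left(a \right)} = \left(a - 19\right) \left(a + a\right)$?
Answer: $\frac{119}{184} \approx 0.64674$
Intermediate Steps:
$J{\left(a \right)} = 2 a \left(-19 + a\right)$ ($J{\left(a \right)} = \left(-19 + a\right) 2 a = 2 a \left(-19 + a\right)$)
$\frac{J{\left(15 \right)} - 475}{-424 - 496} = \frac{2 \cdot 15 \left(-19 + 15\right) - 475}{-424 - 496} = \frac{2 \cdot 15 \left(-4\right) - 475}{-920} = \left(-120 - 475\right) \left(- \frac{1}{920}\right) = \left(-595\right) \left(- \frac{1}{920}\right) = \frac{119}{184}$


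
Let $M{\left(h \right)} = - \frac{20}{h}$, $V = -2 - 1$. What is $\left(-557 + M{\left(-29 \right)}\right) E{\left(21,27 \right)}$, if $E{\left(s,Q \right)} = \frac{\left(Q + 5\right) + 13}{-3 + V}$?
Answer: $\frac{241995}{58} \approx 4172.3$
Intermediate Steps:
$V = -3$
$E{\left(s,Q \right)} = -3 - \frac{Q}{6}$ ($E{\left(s,Q \right)} = \frac{\left(Q + 5\right) + 13}{-3 - 3} = \frac{\left(5 + Q\right) + 13}{-6} = \left(18 + Q\right) \left(- \frac{1}{6}\right) = -3 - \frac{Q}{6}$)
$\left(-557 + M{\left(-29 \right)}\right) E{\left(21,27 \right)} = \left(-557 - \frac{20}{-29}\right) \left(-3 - \frac{9}{2}\right) = \left(-557 - - \frac{20}{29}\right) \left(-3 - \frac{9}{2}\right) = \left(-557 + \frac{20}{29}\right) \left(- \frac{15}{2}\right) = \left(- \frac{16133}{29}\right) \left(- \frac{15}{2}\right) = \frac{241995}{58}$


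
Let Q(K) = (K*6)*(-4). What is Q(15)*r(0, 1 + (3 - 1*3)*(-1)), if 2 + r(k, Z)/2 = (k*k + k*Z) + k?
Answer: 1440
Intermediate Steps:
Q(K) = -24*K (Q(K) = (6*K)*(-4) = -24*K)
r(k, Z) = -4 + 2*k + 2*k² + 2*Z*k (r(k, Z) = -4 + 2*((k*k + k*Z) + k) = -4 + 2*((k² + Z*k) + k) = -4 + 2*(k + k² + Z*k) = -4 + (2*k + 2*k² + 2*Z*k) = -4 + 2*k + 2*k² + 2*Z*k)
Q(15)*r(0, 1 + (3 - 1*3)*(-1)) = (-24*15)*(-4 + 2*0 + 2*0² + 2*(1 + (3 - 1*3)*(-1))*0) = -360*(-4 + 0 + 2*0 + 2*(1 + (3 - 3)*(-1))*0) = -360*(-4 + 0 + 0 + 2*(1 + 0*(-1))*0) = -360*(-4 + 0 + 0 + 2*(1 + 0)*0) = -360*(-4 + 0 + 0 + 2*1*0) = -360*(-4 + 0 + 0 + 0) = -360*(-4) = 1440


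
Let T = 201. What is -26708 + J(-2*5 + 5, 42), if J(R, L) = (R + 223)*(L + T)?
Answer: 26266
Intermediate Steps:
J(R, L) = (201 + L)*(223 + R) (J(R, L) = (R + 223)*(L + 201) = (223 + R)*(201 + L) = (201 + L)*(223 + R))
-26708 + J(-2*5 + 5, 42) = -26708 + (44823 + 201*(-2*5 + 5) + 223*42 + 42*(-2*5 + 5)) = -26708 + (44823 + 201*(-10 + 5) + 9366 + 42*(-10 + 5)) = -26708 + (44823 + 201*(-5) + 9366 + 42*(-5)) = -26708 + (44823 - 1005 + 9366 - 210) = -26708 + 52974 = 26266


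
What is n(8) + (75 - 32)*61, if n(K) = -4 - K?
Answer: 2611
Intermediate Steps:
n(8) + (75 - 32)*61 = (-4 - 1*8) + (75 - 32)*61 = (-4 - 8) + 43*61 = -12 + 2623 = 2611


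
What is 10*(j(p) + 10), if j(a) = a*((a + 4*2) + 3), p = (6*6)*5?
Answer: 343900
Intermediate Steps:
p = 180 (p = 36*5 = 180)
j(a) = a*(11 + a) (j(a) = a*((a + 8) + 3) = a*((8 + a) + 3) = a*(11 + a))
10*(j(p) + 10) = 10*(180*(11 + 180) + 10) = 10*(180*191 + 10) = 10*(34380 + 10) = 10*34390 = 343900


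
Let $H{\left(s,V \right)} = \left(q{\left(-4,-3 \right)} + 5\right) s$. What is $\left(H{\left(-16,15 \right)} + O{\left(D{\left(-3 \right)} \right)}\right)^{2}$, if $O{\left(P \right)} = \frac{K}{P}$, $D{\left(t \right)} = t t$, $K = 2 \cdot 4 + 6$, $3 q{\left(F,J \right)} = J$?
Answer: $\frac{315844}{81} \approx 3899.3$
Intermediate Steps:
$q{\left(F,J \right)} = \frac{J}{3}$
$K = 14$ ($K = 8 + 6 = 14$)
$H{\left(s,V \right)} = 4 s$ ($H{\left(s,V \right)} = \left(\frac{1}{3} \left(-3\right) + 5\right) s = \left(-1 + 5\right) s = 4 s$)
$D{\left(t \right)} = t^{2}$
$O{\left(P \right)} = \frac{14}{P}$
$\left(H{\left(-16,15 \right)} + O{\left(D{\left(-3 \right)} \right)}\right)^{2} = \left(4 \left(-16\right) + \frac{14}{\left(-3\right)^{2}}\right)^{2} = \left(-64 + \frac{14}{9}\right)^{2} = \left(- \frac{562}{9}\right)^{2} = \frac{315844}{81}$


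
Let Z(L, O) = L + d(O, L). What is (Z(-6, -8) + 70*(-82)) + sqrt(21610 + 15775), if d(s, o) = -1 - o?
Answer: -5741 + sqrt(37385) ≈ -5547.6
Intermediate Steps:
Z(L, O) = -1 (Z(L, O) = L + (-1 - L) = -1)
(Z(-6, -8) + 70*(-82)) + sqrt(21610 + 15775) = (-1 + 70*(-82)) + sqrt(21610 + 15775) = (-1 - 5740) + sqrt(37385) = -5741 + sqrt(37385)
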